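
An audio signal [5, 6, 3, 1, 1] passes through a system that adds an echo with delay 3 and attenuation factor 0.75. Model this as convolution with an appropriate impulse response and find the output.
Direct-path + delayed-attenuated-path model → impulse response h = [1, 0, 0, 0.75] (1 at lag 0, 0.75 at lag 3). Output y[n] = x[n] + 0.75·x[n - 3] (with x[n] = 0 outside 0..4): y[0] = 5 + 0.75×0 = 5; y[1] = 6 + 0.75×0 = 6; y[2] = 3 + 0.75×0 = 3; y[3] = 1 + 0.75×5 = 4.75; y[4] = 1 + 0.75×6 = 5.5; y[5] = 0 + 0.75×3 = 2.25; y[6] = 0 + 0.75×1 = 0.75; y[7] = 0 + 0.75×1 = 0.75. So y = [5, 6, 3, 4.75, 5.5, 2.25, 0.75, 0.75]

[5, 6, 3, 4.75, 5.5, 2.25, 0.75, 0.75]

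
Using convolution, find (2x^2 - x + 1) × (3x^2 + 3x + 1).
Ascending coefficients: a = [1, -1, 2], b = [1, 3, 3]. c[0] = 1×1 = 1; c[1] = 1×3 + -1×1 = 2; c[2] = 1×3 + -1×3 + 2×1 = 2; c[3] = -1×3 + 2×3 = 3; c[4] = 2×3 = 6. Result coefficients: [1, 2, 2, 3, 6] → 6x^4 + 3x^3 + 2x^2 + 2x + 1

6x^4 + 3x^3 + 2x^2 + 2x + 1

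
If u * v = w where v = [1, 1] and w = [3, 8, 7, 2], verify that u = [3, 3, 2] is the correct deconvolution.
Forward-compute [3, 3, 2] * [1, 1]: w[0] = 3×1 = 3; w[1] = 3×1 + 3×1 = 6; w[2] = 3×1 + 2×1 = 5; w[3] = 2×1 = 2 → [3, 6, 5, 2]. Does not match given w = [3, 8, 7, 2].

Not verified. [3, 3, 2] * [1, 1] = [3, 6, 5, 2], which differs from [3, 8, 7, 2] at index 1.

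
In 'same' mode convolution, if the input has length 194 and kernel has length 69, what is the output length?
'Same' mode returns an output with the same length as the input: 194

194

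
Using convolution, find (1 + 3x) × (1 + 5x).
Ascending coefficients: a = [1, 3], b = [1, 5]. c[0] = 1×1 = 1; c[1] = 1×5 + 3×1 = 8; c[2] = 3×5 = 15. Result coefficients: [1, 8, 15] → 1 + 8x + 15x^2

1 + 8x + 15x^2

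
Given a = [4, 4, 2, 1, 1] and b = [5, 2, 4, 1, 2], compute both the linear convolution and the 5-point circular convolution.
Linear: y_lin[0] = 4×5 = 20; y_lin[1] = 4×2 + 4×5 = 28; y_lin[2] = 4×4 + 4×2 + 2×5 = 34; y_lin[3] = 4×1 + 4×4 + 2×2 + 1×5 = 29; y_lin[4] = 4×2 + 4×1 + 2×4 + 1×2 + 1×5 = 27; y_lin[5] = 4×2 + 2×1 + 1×4 + 1×2 = 16; y_lin[6] = 2×2 + 1×1 + 1×4 = 9; y_lin[7] = 1×2 + 1×1 = 3; y_lin[8] = 1×2 = 2 → [20, 28, 34, 29, 27, 16, 9, 3, 2]. Circular (length 5): y[0] = 4×5 + 4×2 + 2×1 + 1×4 + 1×2 = 36; y[1] = 4×2 + 4×5 + 2×2 + 1×1 + 1×4 = 37; y[2] = 4×4 + 4×2 + 2×5 + 1×2 + 1×1 = 37; y[3] = 4×1 + 4×4 + 2×2 + 1×5 + 1×2 = 31; y[4] = 4×2 + 4×1 + 2×4 + 1×2 + 1×5 = 27 → [36, 37, 37, 31, 27]

Linear: [20, 28, 34, 29, 27, 16, 9, 3, 2], Circular: [36, 37, 37, 31, 27]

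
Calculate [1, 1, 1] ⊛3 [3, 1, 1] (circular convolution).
Use y[k] = Σ_j a[j]·b[(k-j) mod 3]. y[0] = 1×3 + 1×1 + 1×1 = 5; y[1] = 1×1 + 1×3 + 1×1 = 5; y[2] = 1×1 + 1×1 + 1×3 = 5. Result: [5, 5, 5]

[5, 5, 5]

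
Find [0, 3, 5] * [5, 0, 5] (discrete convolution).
y[0] = 0×5 = 0; y[1] = 0×0 + 3×5 = 15; y[2] = 0×5 + 3×0 + 5×5 = 25; y[3] = 3×5 + 5×0 = 15; y[4] = 5×5 = 25

[0, 15, 25, 15, 25]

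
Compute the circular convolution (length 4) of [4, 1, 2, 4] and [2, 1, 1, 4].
Use y[k] = Σ_j f[j]·g[(k-j) mod 4]. y[0] = 4×2 + 1×4 + 2×1 + 4×1 = 18; y[1] = 4×1 + 1×2 + 2×4 + 4×1 = 18; y[2] = 4×1 + 1×1 + 2×2 + 4×4 = 25; y[3] = 4×4 + 1×1 + 2×1 + 4×2 = 27. Result: [18, 18, 25, 27]

[18, 18, 25, 27]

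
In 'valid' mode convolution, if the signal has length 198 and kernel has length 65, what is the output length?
'Valid' mode counts only positions where the kernel fully overlaps the signal: m - n + 1 = 198 - 65 + 1 = 134

134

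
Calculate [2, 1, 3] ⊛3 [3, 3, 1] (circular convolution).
Use y[k] = Σ_j a[j]·b[(k-j) mod 3]. y[0] = 2×3 + 1×1 + 3×3 = 16; y[1] = 2×3 + 1×3 + 3×1 = 12; y[2] = 2×1 + 1×3 + 3×3 = 14. Result: [16, 12, 14]

[16, 12, 14]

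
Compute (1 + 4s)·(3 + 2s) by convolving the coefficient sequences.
Ascending coefficients: a = [1, 4], b = [3, 2]. c[0] = 1×3 = 3; c[1] = 1×2 + 4×3 = 14; c[2] = 4×2 = 8. Result coefficients: [3, 14, 8] → 3 + 14s + 8s^2

3 + 14s + 8s^2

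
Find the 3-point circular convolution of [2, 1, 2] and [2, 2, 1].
Use y[k] = Σ_j f[j]·g[(k-j) mod 3]. y[0] = 2×2 + 1×1 + 2×2 = 9; y[1] = 2×2 + 1×2 + 2×1 = 8; y[2] = 2×1 + 1×2 + 2×2 = 8. Result: [9, 8, 8]

[9, 8, 8]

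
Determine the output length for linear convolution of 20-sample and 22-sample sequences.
Linear/full convolution length: m + n - 1 = 20 + 22 - 1 = 41

41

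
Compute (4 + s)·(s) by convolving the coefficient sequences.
Ascending coefficients: a = [4, 1], b = [0, 1]. c[0] = 4×0 = 0; c[1] = 4×1 + 1×0 = 4; c[2] = 1×1 = 1. Result coefficients: [0, 4, 1] → 4s + s^2

4s + s^2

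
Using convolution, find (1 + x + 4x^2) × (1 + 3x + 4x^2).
Ascending coefficients: a = [1, 1, 4], b = [1, 3, 4]. c[0] = 1×1 = 1; c[1] = 1×3 + 1×1 = 4; c[2] = 1×4 + 1×3 + 4×1 = 11; c[3] = 1×4 + 4×3 = 16; c[4] = 4×4 = 16. Result coefficients: [1, 4, 11, 16, 16] → 1 + 4x + 11x^2 + 16x^3 + 16x^4

1 + 4x + 11x^2 + 16x^3 + 16x^4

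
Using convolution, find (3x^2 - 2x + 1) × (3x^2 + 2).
Ascending coefficients: a = [1, -2, 3], b = [2, 0, 3]. c[0] = 1×2 = 2; c[1] = 1×0 + -2×2 = -4; c[2] = 1×3 + -2×0 + 3×2 = 9; c[3] = -2×3 + 3×0 = -6; c[4] = 3×3 = 9. Result coefficients: [2, -4, 9, -6, 9] → 9x^4 - 6x^3 + 9x^2 - 4x + 2

9x^4 - 6x^3 + 9x^2 - 4x + 2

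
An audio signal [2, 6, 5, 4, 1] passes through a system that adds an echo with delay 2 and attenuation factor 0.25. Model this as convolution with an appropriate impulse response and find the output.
Direct-path + delayed-attenuated-path model → impulse response h = [1, 0, 0.25] (1 at lag 0, 0.25 at lag 2). Output y[n] = x[n] + 0.25·x[n - 2] (with x[n] = 0 outside 0..4): y[0] = 2 + 0.25×0 = 2; y[1] = 6 + 0.25×0 = 6; y[2] = 5 + 0.25×2 = 5.5; y[3] = 4 + 0.25×6 = 5.5; y[4] = 1 + 0.25×5 = 2.25; y[5] = 0 + 0.25×4 = 1.0; y[6] = 0 + 0.25×1 = 0.25. So y = [2, 6, 5.5, 5.5, 2.25, 1.0, 0.25]

[2, 6, 5.5, 5.5, 2.25, 1.0, 0.25]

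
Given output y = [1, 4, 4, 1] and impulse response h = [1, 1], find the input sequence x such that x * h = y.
Deconvolve y=[1, 4, 4, 1] by h=[1, 1]. Since h[0]=1, solve forward: x[0] = y[0] / 1 = 1; x[1] = (y[1] - 1×1) / 1 = 3; x[2] = (y[2] - 3×1) / 1 = 1. So x = [1, 3, 1]. Check by forward convolution: y[0] = 1×1 = 1; y[1] = 1×1 + 3×1 = 4; y[2] = 3×1 + 1×1 = 4; y[3] = 1×1 = 1

[1, 3, 1]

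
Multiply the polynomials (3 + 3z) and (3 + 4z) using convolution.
Ascending coefficients: a = [3, 3], b = [3, 4]. c[0] = 3×3 = 9; c[1] = 3×4 + 3×3 = 21; c[2] = 3×4 = 12. Result coefficients: [9, 21, 12] → 9 + 21z + 12z^2

9 + 21z + 12z^2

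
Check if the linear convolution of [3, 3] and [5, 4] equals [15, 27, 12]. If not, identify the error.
Recompute linear convolution of [3, 3] and [5, 4]: y[0] = 3×5 = 15; y[1] = 3×4 + 3×5 = 27; y[2] = 3×4 = 12 → [15, 27, 12]. Given [15, 27, 12] matches, so answer: Yes

Yes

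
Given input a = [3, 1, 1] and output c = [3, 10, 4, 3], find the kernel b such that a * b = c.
Output length 4 = len(a) + len(b) - 1 ⇒ len(b) = 2. Solve b forward using b[k] = (c[k] - Σ_{i≥1} a[i]·b[k-i]) / a[0]: b[0] = c[0] / a[0] = 3 / 3 = 1; b[1] = (c[1] - 1×1) / a[0] = (10 - 1×1) / 3 = 3. So b = [1, 3]. Forward-check [3, 1, 1] * [1, 3]: c[0] = 3×1 = 3; c[1] = 3×3 + 1×1 = 10; c[2] = 1×3 + 1×1 = 4; c[3] = 1×3 = 3 → [3, 10, 4, 3] ✓

[1, 3]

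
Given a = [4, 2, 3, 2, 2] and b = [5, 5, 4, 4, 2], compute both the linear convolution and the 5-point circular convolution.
Linear: y_lin[0] = 4×5 = 20; y_lin[1] = 4×5 + 2×5 = 30; y_lin[2] = 4×4 + 2×5 + 3×5 = 41; y_lin[3] = 4×4 + 2×4 + 3×5 + 2×5 = 49; y_lin[4] = 4×2 + 2×4 + 3×4 + 2×5 + 2×5 = 48; y_lin[5] = 2×2 + 3×4 + 2×4 + 2×5 = 34; y_lin[6] = 3×2 + 2×4 + 2×4 = 22; y_lin[7] = 2×2 + 2×4 = 12; y_lin[8] = 2×2 = 4 → [20, 30, 41, 49, 48, 34, 22, 12, 4]. Circular (length 5): y[0] = 4×5 + 2×2 + 3×4 + 2×4 + 2×5 = 54; y[1] = 4×5 + 2×5 + 3×2 + 2×4 + 2×4 = 52; y[2] = 4×4 + 2×5 + 3×5 + 2×2 + 2×4 = 53; y[3] = 4×4 + 2×4 + 3×5 + 2×5 + 2×2 = 53; y[4] = 4×2 + 2×4 + 3×4 + 2×5 + 2×5 = 48 → [54, 52, 53, 53, 48]

Linear: [20, 30, 41, 49, 48, 34, 22, 12, 4], Circular: [54, 52, 53, 53, 48]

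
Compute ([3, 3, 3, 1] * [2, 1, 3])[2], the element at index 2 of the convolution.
Use y[k] = Σ_i a[i]·b[k-i] at k=2. y[2] = 3×3 + 3×1 + 3×2 = 18

18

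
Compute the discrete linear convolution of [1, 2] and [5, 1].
y[0] = 1×5 = 5; y[1] = 1×1 + 2×5 = 11; y[2] = 2×1 = 2

[5, 11, 2]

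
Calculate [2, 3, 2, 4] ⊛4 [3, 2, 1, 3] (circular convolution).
Use y[k] = Σ_j s[j]·t[(k-j) mod 4]. y[0] = 2×3 + 3×3 + 2×1 + 4×2 = 25; y[1] = 2×2 + 3×3 + 2×3 + 4×1 = 23; y[2] = 2×1 + 3×2 + 2×3 + 4×3 = 26; y[3] = 2×3 + 3×1 + 2×2 + 4×3 = 25. Result: [25, 23, 26, 25]

[25, 23, 26, 25]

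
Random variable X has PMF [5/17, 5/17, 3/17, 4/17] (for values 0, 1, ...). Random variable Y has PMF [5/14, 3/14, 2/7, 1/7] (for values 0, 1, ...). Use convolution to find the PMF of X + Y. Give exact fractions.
P(X+Y=k) = Σ_i P(X=i)·P(Y=k-i) — a convolution of [5/17, 5/17, 3/17, 4/17] and [5/14, 3/14, 2/7, 1/7]. P(X+Y=0) = (5/17)×(5/14) = 25/238; P(X+Y=1) = (5/17)×(3/14) + (5/17)×(5/14) = 15/238 + 25/238 = 20/119; P(X+Y=2) = (5/17)×(2/7) + (5/17)×(3/14) + (3/17)×(5/14) = 10/119 + 15/238 + 15/238 = 25/119; P(X+Y=3) = (5/17)×(1/7) + (5/17)×(2/7) + (3/17)×(3/14) + (4/17)×(5/14) = 5/119 + 10/119 + 9/238 + 10/119 = 59/238; P(X+Y=4) = (5/17)×(1/7) + (3/17)×(2/7) + (4/17)×(3/14) = 5/119 + 6/119 + 6/119 = 1/7; P(X+Y=5) = (3/17)×(1/7) + (4/17)×(2/7) = 3/119 + 8/119 = 11/119; P(X+Y=6) = (4/17)×(1/7) = 4/119. PMF: [25/238, 20/119, 25/119, 59/238, 1/7, 11/119, 4/119] (sums to 1 ✓)

[25/238, 20/119, 25/119, 59/238, 1/7, 11/119, 4/119]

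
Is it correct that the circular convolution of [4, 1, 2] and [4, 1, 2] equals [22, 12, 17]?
Recompute circular convolution of [4, 1, 2] and [4, 1, 2]: y[0] = 4×4 + 1×2 + 2×1 = 20; y[1] = 4×1 + 1×4 + 2×2 = 12; y[2] = 4×2 + 1×1 + 2×4 = 17 → [20, 12, 17]. Compare to given [22, 12, 17]: they differ at index 0: given 22, correct 20, so answer: No

No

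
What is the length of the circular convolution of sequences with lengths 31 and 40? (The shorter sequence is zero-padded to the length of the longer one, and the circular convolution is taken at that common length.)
Circular convolution (zero-padding the shorter input) has length max(m, n) = max(31, 40) = 40

40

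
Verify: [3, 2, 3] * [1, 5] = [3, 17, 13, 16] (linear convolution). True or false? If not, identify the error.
Recompute linear convolution of [3, 2, 3] and [1, 5]: y[0] = 3×1 = 3; y[1] = 3×5 + 2×1 = 17; y[2] = 2×5 + 3×1 = 13; y[3] = 3×5 = 15 → [3, 17, 13, 15]. Compare to given [3, 17, 13, 16]: they differ at index 3: given 16, correct 15, so answer: No

No. Error at index 3: given 16, correct 15.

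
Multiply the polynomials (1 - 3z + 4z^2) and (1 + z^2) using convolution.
Ascending coefficients: a = [1, -3, 4], b = [1, 0, 1]. c[0] = 1×1 = 1; c[1] = 1×0 + -3×1 = -3; c[2] = 1×1 + -3×0 + 4×1 = 5; c[3] = -3×1 + 4×0 = -3; c[4] = 4×1 = 4. Result coefficients: [1, -3, 5, -3, 4] → 1 - 3z + 5z^2 - 3z^3 + 4z^4

1 - 3z + 5z^2 - 3z^3 + 4z^4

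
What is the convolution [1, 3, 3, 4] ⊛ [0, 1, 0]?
y[0] = 1×0 = 0; y[1] = 1×1 + 3×0 = 1; y[2] = 1×0 + 3×1 + 3×0 = 3; y[3] = 3×0 + 3×1 + 4×0 = 3; y[4] = 3×0 + 4×1 = 4; y[5] = 4×0 = 0

[0, 1, 3, 3, 4, 0]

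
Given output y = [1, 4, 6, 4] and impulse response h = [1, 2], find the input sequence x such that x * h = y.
Deconvolve y=[1, 4, 6, 4] by h=[1, 2]. Since h[0]=1, solve forward: x[0] = y[0] / 1 = 1; x[1] = (y[1] - 1×2) / 1 = 2; x[2] = (y[2] - 2×2) / 1 = 2. So x = [1, 2, 2]. Check by forward convolution: y[0] = 1×1 = 1; y[1] = 1×2 + 2×1 = 4; y[2] = 2×2 + 2×1 = 6; y[3] = 2×2 = 4

[1, 2, 2]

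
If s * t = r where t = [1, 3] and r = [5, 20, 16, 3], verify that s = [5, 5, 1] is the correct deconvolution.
Forward-compute [5, 5, 1] * [1, 3]: r[0] = 5×1 = 5; r[1] = 5×3 + 5×1 = 20; r[2] = 5×3 + 1×1 = 16; r[3] = 1×3 = 3 → [5, 20, 16, 3]. Matches given r = [5, 20, 16, 3], so verified.

Verified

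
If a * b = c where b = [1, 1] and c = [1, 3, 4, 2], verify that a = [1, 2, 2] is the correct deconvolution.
Forward-compute [1, 2, 2] * [1, 1]: c[0] = 1×1 = 1; c[1] = 1×1 + 2×1 = 3; c[2] = 2×1 + 2×1 = 4; c[3] = 2×1 = 2 → [1, 3, 4, 2]. Matches given c = [1, 3, 4, 2], so verified.

Verified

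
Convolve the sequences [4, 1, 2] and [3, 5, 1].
y[0] = 4×3 = 12; y[1] = 4×5 + 1×3 = 23; y[2] = 4×1 + 1×5 + 2×3 = 15; y[3] = 1×1 + 2×5 = 11; y[4] = 2×1 = 2

[12, 23, 15, 11, 2]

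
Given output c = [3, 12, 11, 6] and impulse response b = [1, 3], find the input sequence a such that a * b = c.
Deconvolve c=[3, 12, 11, 6] by b=[1, 3]. Since b[0]=1, solve forward: a[0] = c[0] / 1 = 3; a[1] = (c[1] - 3×3) / 1 = 3; a[2] = (c[2] - 3×3) / 1 = 2. So a = [3, 3, 2]. Check by forward convolution: c[0] = 3×1 = 3; c[1] = 3×3 + 3×1 = 12; c[2] = 3×3 + 2×1 = 11; c[3] = 2×3 = 6

[3, 3, 2]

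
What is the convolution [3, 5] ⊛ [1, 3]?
y[0] = 3×1 = 3; y[1] = 3×3 + 5×1 = 14; y[2] = 5×3 = 15

[3, 14, 15]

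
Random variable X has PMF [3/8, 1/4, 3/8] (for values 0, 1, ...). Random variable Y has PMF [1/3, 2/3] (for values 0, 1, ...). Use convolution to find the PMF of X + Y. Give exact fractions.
P(X+Y=k) = Σ_i P(X=i)·P(Y=k-i) — a convolution of [3/8, 1/4, 3/8] and [1/3, 2/3]. P(X+Y=0) = (3/8)×(1/3) = 1/8; P(X+Y=1) = (3/8)×(2/3) + (1/4)×(1/3) = 1/4 + 1/12 = 1/3; P(X+Y=2) = (1/4)×(2/3) + (3/8)×(1/3) = 1/6 + 1/8 = 7/24; P(X+Y=3) = (3/8)×(2/3) = 1/4. PMF: [1/8, 1/3, 7/24, 1/4] (sums to 1 ✓)

[1/8, 1/3, 7/24, 1/4]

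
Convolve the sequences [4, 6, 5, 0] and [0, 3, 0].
y[0] = 4×0 = 0; y[1] = 4×3 + 6×0 = 12; y[2] = 4×0 + 6×3 + 5×0 = 18; y[3] = 6×0 + 5×3 + 0×0 = 15; y[4] = 5×0 + 0×3 = 0; y[5] = 0×0 = 0

[0, 12, 18, 15, 0, 0]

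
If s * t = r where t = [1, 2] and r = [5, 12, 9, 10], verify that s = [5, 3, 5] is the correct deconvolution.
Forward-compute [5, 3, 5] * [1, 2]: r[0] = 5×1 = 5; r[1] = 5×2 + 3×1 = 13; r[2] = 3×2 + 5×1 = 11; r[3] = 5×2 = 10 → [5, 13, 11, 10]. Does not match given r = [5, 12, 9, 10].

Not verified. [5, 3, 5] * [1, 2] = [5, 13, 11, 10], which differs from [5, 12, 9, 10] at index 1.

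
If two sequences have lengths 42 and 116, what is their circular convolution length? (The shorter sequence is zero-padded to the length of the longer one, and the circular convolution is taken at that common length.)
Circular convolution (zero-padding the shorter input) has length max(m, n) = max(42, 116) = 116

116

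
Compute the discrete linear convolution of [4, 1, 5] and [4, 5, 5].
y[0] = 4×4 = 16; y[1] = 4×5 + 1×4 = 24; y[2] = 4×5 + 1×5 + 5×4 = 45; y[3] = 1×5 + 5×5 = 30; y[4] = 5×5 = 25

[16, 24, 45, 30, 25]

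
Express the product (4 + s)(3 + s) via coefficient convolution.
Ascending coefficients: a = [4, 1], b = [3, 1]. c[0] = 4×3 = 12; c[1] = 4×1 + 1×3 = 7; c[2] = 1×1 = 1. Result coefficients: [12, 7, 1] → 12 + 7s + s^2

12 + 7s + s^2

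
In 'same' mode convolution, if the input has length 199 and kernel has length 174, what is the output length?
'Same' mode returns an output with the same length as the input: 199

199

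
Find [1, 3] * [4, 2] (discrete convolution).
y[0] = 1×4 = 4; y[1] = 1×2 + 3×4 = 14; y[2] = 3×2 = 6

[4, 14, 6]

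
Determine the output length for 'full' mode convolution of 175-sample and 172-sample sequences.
Linear/full convolution length: m + n - 1 = 175 + 172 - 1 = 346

346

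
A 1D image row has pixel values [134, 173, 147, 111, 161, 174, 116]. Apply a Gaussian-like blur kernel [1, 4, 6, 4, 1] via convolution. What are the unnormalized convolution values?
Convolve image row [134, 173, 147, 111, 161, 174, 116] with kernel [1, 4, 6, 4, 1]: y[0] = 134×1 = 134; y[1] = 134×4 + 173×1 = 709; y[2] = 134×6 + 173×4 + 147×1 = 1643; y[3] = 134×4 + 173×6 + 147×4 + 111×1 = 2273; y[4] = 134×1 + 173×4 + 147×6 + 111×4 + 161×1 = 2313; y[5] = 173×1 + 147×4 + 111×6 + 161×4 + 174×1 = 2245; y[6] = 147×1 + 111×4 + 161×6 + 174×4 + 116×1 = 2369; y[7] = 111×1 + 161×4 + 174×6 + 116×4 = 2263; y[8] = 161×1 + 174×4 + 116×6 = 1553; y[9] = 174×1 + 116×4 = 638; y[10] = 116×1 = 116 → [134, 709, 1643, 2273, 2313, 2245, 2369, 2263, 1553, 638, 116]. Normalization factor = sum(kernel) = 16.

[134, 709, 1643, 2273, 2313, 2245, 2369, 2263, 1553, 638, 116]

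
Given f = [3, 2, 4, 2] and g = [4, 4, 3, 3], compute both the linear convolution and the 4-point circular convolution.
Linear: y_lin[0] = 3×4 = 12; y_lin[1] = 3×4 + 2×4 = 20; y_lin[2] = 3×3 + 2×4 + 4×4 = 33; y_lin[3] = 3×3 + 2×3 + 4×4 + 2×4 = 39; y_lin[4] = 2×3 + 4×3 + 2×4 = 26; y_lin[5] = 4×3 + 2×3 = 18; y_lin[6] = 2×3 = 6 → [12, 20, 33, 39, 26, 18, 6]. Circular (length 4): y[0] = 3×4 + 2×3 + 4×3 + 2×4 = 38; y[1] = 3×4 + 2×4 + 4×3 + 2×3 = 38; y[2] = 3×3 + 2×4 + 4×4 + 2×3 = 39; y[3] = 3×3 + 2×3 + 4×4 + 2×4 = 39 → [38, 38, 39, 39]

Linear: [12, 20, 33, 39, 26, 18, 6], Circular: [38, 38, 39, 39]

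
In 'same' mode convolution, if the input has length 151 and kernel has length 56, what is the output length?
'Same' mode returns an output with the same length as the input: 151

151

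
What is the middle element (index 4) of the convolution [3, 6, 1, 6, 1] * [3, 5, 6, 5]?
Use y[k] = Σ_i a[i]·b[k-i] at k=4. y[4] = 6×5 + 1×6 + 6×5 + 1×3 = 69

69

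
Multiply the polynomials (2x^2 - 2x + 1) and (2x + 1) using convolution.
Ascending coefficients: a = [1, -2, 2], b = [1, 2]. c[0] = 1×1 = 1; c[1] = 1×2 + -2×1 = 0; c[2] = -2×2 + 2×1 = -2; c[3] = 2×2 = 4. Result coefficients: [1, 0, -2, 4] → 4x^3 - 2x^2 + 1

4x^3 - 2x^2 + 1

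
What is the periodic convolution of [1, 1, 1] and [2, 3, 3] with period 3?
Use y[k] = Σ_j u[j]·v[(k-j) mod 3]. y[0] = 1×2 + 1×3 + 1×3 = 8; y[1] = 1×3 + 1×2 + 1×3 = 8; y[2] = 1×3 + 1×3 + 1×2 = 8. Result: [8, 8, 8]

[8, 8, 8]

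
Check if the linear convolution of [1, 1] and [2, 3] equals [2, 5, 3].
Recompute linear convolution of [1, 1] and [2, 3]: y[0] = 1×2 = 2; y[1] = 1×3 + 1×2 = 5; y[2] = 1×3 = 3 → [2, 5, 3]. Given [2, 5, 3] matches, so answer: Yes

Yes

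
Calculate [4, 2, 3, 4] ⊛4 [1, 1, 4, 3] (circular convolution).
Use y[k] = Σ_j u[j]·v[(k-j) mod 4]. y[0] = 4×1 + 2×3 + 3×4 + 4×1 = 26; y[1] = 4×1 + 2×1 + 3×3 + 4×4 = 31; y[2] = 4×4 + 2×1 + 3×1 + 4×3 = 33; y[3] = 4×3 + 2×4 + 3×1 + 4×1 = 27. Result: [26, 31, 33, 27]

[26, 31, 33, 27]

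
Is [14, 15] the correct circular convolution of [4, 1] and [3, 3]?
Recompute circular convolution of [4, 1] and [3, 3]: y[0] = 4×3 + 1×3 = 15; y[1] = 4×3 + 1×3 = 15 → [15, 15]. Compare to given [14, 15]: they differ at index 0: given 14, correct 15, so answer: No

No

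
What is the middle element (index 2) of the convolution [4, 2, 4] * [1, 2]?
Use y[k] = Σ_i a[i]·b[k-i] at k=2. y[2] = 2×2 + 4×1 = 8

8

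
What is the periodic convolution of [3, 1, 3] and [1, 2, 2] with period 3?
Use y[k] = Σ_j s[j]·t[(k-j) mod 3]. y[0] = 3×1 + 1×2 + 3×2 = 11; y[1] = 3×2 + 1×1 + 3×2 = 13; y[2] = 3×2 + 1×2 + 3×1 = 11. Result: [11, 13, 11]

[11, 13, 11]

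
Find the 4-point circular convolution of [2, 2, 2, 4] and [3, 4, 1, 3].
Use y[k] = Σ_j a[j]·b[(k-j) mod 4]. y[0] = 2×3 + 2×3 + 2×1 + 4×4 = 30; y[1] = 2×4 + 2×3 + 2×3 + 4×1 = 24; y[2] = 2×1 + 2×4 + 2×3 + 4×3 = 28; y[3] = 2×3 + 2×1 + 2×4 + 4×3 = 28. Result: [30, 24, 28, 28]

[30, 24, 28, 28]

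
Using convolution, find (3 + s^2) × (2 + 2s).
Ascending coefficients: a = [3, 0, 1], b = [2, 2]. c[0] = 3×2 = 6; c[1] = 3×2 + 0×2 = 6; c[2] = 0×2 + 1×2 = 2; c[3] = 1×2 = 2. Result coefficients: [6, 6, 2, 2] → 6 + 6s + 2s^2 + 2s^3

6 + 6s + 2s^2 + 2s^3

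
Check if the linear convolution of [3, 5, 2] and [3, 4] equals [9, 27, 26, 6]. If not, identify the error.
Recompute linear convolution of [3, 5, 2] and [3, 4]: y[0] = 3×3 = 9; y[1] = 3×4 + 5×3 = 27; y[2] = 5×4 + 2×3 = 26; y[3] = 2×4 = 8 → [9, 27, 26, 8]. Compare to given [9, 27, 26, 6]: they differ at index 3: given 6, correct 8, so answer: No

No. Error at index 3: given 6, correct 8.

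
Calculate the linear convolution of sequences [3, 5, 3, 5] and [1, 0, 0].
y[0] = 3×1 = 3; y[1] = 3×0 + 5×1 = 5; y[2] = 3×0 + 5×0 + 3×1 = 3; y[3] = 5×0 + 3×0 + 5×1 = 5; y[4] = 3×0 + 5×0 = 0; y[5] = 5×0 = 0

[3, 5, 3, 5, 0, 0]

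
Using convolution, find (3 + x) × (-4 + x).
Ascending coefficients: a = [3, 1], b = [-4, 1]. c[0] = 3×-4 = -12; c[1] = 3×1 + 1×-4 = -1; c[2] = 1×1 = 1. Result coefficients: [-12, -1, 1] → -12 - x + x^2

-12 - x + x^2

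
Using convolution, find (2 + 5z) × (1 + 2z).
Ascending coefficients: a = [2, 5], b = [1, 2]. c[0] = 2×1 = 2; c[1] = 2×2 + 5×1 = 9; c[2] = 5×2 = 10. Result coefficients: [2, 9, 10] → 2 + 9z + 10z^2

2 + 9z + 10z^2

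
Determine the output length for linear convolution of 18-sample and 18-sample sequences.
Linear/full convolution length: m + n - 1 = 18 + 18 - 1 = 35

35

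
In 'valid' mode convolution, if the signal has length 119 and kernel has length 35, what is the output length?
'Valid' mode counts only positions where the kernel fully overlaps the signal: m - n + 1 = 119 - 35 + 1 = 85

85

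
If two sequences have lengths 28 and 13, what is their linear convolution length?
Linear/full convolution length: m + n - 1 = 28 + 13 - 1 = 40

40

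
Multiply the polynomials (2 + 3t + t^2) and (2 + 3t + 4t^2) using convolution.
Ascending coefficients: a = [2, 3, 1], b = [2, 3, 4]. c[0] = 2×2 = 4; c[1] = 2×3 + 3×2 = 12; c[2] = 2×4 + 3×3 + 1×2 = 19; c[3] = 3×4 + 1×3 = 15; c[4] = 1×4 = 4. Result coefficients: [4, 12, 19, 15, 4] → 4 + 12t + 19t^2 + 15t^3 + 4t^4

4 + 12t + 19t^2 + 15t^3 + 4t^4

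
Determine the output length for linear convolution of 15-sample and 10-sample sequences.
Linear/full convolution length: m + n - 1 = 15 + 10 - 1 = 24

24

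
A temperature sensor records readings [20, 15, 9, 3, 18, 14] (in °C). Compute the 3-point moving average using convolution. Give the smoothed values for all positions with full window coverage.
3-point moving average kernel = [1, 1, 1]. Apply in 'valid' mode (full window coverage): avg[0] = (20 + 15 + 9) / 3 = 14.67; avg[1] = (15 + 9 + 3) / 3 = 9.0; avg[2] = (9 + 3 + 18) / 3 = 10.0; avg[3] = (3 + 18 + 14) / 3 = 11.67. Smoothed values: [14.67, 9.0, 10.0, 11.67]

[14.67, 9.0, 10.0, 11.67]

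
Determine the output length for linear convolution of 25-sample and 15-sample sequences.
Linear/full convolution length: m + n - 1 = 25 + 15 - 1 = 39

39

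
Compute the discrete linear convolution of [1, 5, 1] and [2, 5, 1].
y[0] = 1×2 = 2; y[1] = 1×5 + 5×2 = 15; y[2] = 1×1 + 5×5 + 1×2 = 28; y[3] = 5×1 + 1×5 = 10; y[4] = 1×1 = 1

[2, 15, 28, 10, 1]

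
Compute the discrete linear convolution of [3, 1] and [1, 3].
y[0] = 3×1 = 3; y[1] = 3×3 + 1×1 = 10; y[2] = 1×3 = 3

[3, 10, 3]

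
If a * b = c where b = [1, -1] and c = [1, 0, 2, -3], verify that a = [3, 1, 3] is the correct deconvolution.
Forward-compute [3, 1, 3] * [1, -1]: c[0] = 3×1 = 3; c[1] = 3×-1 + 1×1 = -2; c[2] = 1×-1 + 3×1 = 2; c[3] = 3×-1 = -3 → [3, -2, 2, -3]. Does not match given c = [1, 0, 2, -3].

Not verified. [3, 1, 3] * [1, -1] = [3, -2, 2, -3], which differs from [1, 0, 2, -3] at index 0.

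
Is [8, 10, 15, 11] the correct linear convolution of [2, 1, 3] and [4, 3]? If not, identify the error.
Recompute linear convolution of [2, 1, 3] and [4, 3]: y[0] = 2×4 = 8; y[1] = 2×3 + 1×4 = 10; y[2] = 1×3 + 3×4 = 15; y[3] = 3×3 = 9 → [8, 10, 15, 9]. Compare to given [8, 10, 15, 11]: they differ at index 3: given 11, correct 9, so answer: No

No. Error at index 3: given 11, correct 9.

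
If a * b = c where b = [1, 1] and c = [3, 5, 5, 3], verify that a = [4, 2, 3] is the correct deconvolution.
Forward-compute [4, 2, 3] * [1, 1]: c[0] = 4×1 = 4; c[1] = 4×1 + 2×1 = 6; c[2] = 2×1 + 3×1 = 5; c[3] = 3×1 = 3 → [4, 6, 5, 3]. Does not match given c = [3, 5, 5, 3].

Not verified. [4, 2, 3] * [1, 1] = [4, 6, 5, 3], which differs from [3, 5, 5, 3] at index 0.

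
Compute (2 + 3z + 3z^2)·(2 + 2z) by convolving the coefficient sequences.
Ascending coefficients: a = [2, 3, 3], b = [2, 2]. c[0] = 2×2 = 4; c[1] = 2×2 + 3×2 = 10; c[2] = 3×2 + 3×2 = 12; c[3] = 3×2 = 6. Result coefficients: [4, 10, 12, 6] → 4 + 10z + 12z^2 + 6z^3

4 + 10z + 12z^2 + 6z^3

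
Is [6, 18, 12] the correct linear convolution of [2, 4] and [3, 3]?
Recompute linear convolution of [2, 4] and [3, 3]: y[0] = 2×3 = 6; y[1] = 2×3 + 4×3 = 18; y[2] = 4×3 = 12 → [6, 18, 12]. Given [6, 18, 12] matches, so answer: Yes

Yes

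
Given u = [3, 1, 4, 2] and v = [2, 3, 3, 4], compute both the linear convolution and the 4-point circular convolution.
Linear: y_lin[0] = 3×2 = 6; y_lin[1] = 3×3 + 1×2 = 11; y_lin[2] = 3×3 + 1×3 + 4×2 = 20; y_lin[3] = 3×4 + 1×3 + 4×3 + 2×2 = 31; y_lin[4] = 1×4 + 4×3 + 2×3 = 22; y_lin[5] = 4×4 + 2×3 = 22; y_lin[6] = 2×4 = 8 → [6, 11, 20, 31, 22, 22, 8]. Circular (length 4): y[0] = 3×2 + 1×4 + 4×3 + 2×3 = 28; y[1] = 3×3 + 1×2 + 4×4 + 2×3 = 33; y[2] = 3×3 + 1×3 + 4×2 + 2×4 = 28; y[3] = 3×4 + 1×3 + 4×3 + 2×2 = 31 → [28, 33, 28, 31]

Linear: [6, 11, 20, 31, 22, 22, 8], Circular: [28, 33, 28, 31]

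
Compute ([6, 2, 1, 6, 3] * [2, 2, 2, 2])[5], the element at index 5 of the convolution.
Use y[k] = Σ_i a[i]·b[k-i] at k=5. y[5] = 1×2 + 6×2 + 3×2 = 20

20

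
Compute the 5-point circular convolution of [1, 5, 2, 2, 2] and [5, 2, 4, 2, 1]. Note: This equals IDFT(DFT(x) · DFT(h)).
Either evaluate y[k] = Σ_j x[j]·h[(k-j) mod 5] directly, or use IDFT(DFT(x) · DFT(h)). y[0] = 1×5 + 5×1 + 2×2 + 2×4 + 2×2 = 26; y[1] = 1×2 + 5×5 + 2×1 + 2×2 + 2×4 = 41; y[2] = 1×4 + 5×2 + 2×5 + 2×1 + 2×2 = 30; y[3] = 1×2 + 5×4 + 2×2 + 2×5 + 2×1 = 38; y[4] = 1×1 + 5×2 + 2×4 + 2×2 + 2×5 = 33. Result: [26, 41, 30, 38, 33]

[26, 41, 30, 38, 33]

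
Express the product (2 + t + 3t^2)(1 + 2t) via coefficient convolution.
Ascending coefficients: a = [2, 1, 3], b = [1, 2]. c[0] = 2×1 = 2; c[1] = 2×2 + 1×1 = 5; c[2] = 1×2 + 3×1 = 5; c[3] = 3×2 = 6. Result coefficients: [2, 5, 5, 6] → 2 + 5t + 5t^2 + 6t^3

2 + 5t + 5t^2 + 6t^3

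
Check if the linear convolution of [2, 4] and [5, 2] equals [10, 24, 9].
Recompute linear convolution of [2, 4] and [5, 2]: y[0] = 2×5 = 10; y[1] = 2×2 + 4×5 = 24; y[2] = 4×2 = 8 → [10, 24, 8]. Compare to given [10, 24, 9]: they differ at index 2: given 9, correct 8, so answer: No

No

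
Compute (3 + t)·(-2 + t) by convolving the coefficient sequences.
Ascending coefficients: a = [3, 1], b = [-2, 1]. c[0] = 3×-2 = -6; c[1] = 3×1 + 1×-2 = 1; c[2] = 1×1 = 1. Result coefficients: [-6, 1, 1] → -6 + t + t^2

-6 + t + t^2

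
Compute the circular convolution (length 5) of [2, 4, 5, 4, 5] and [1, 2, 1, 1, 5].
Use y[k] = Σ_j u[j]·v[(k-j) mod 5]. y[0] = 2×1 + 4×5 + 5×1 + 4×1 + 5×2 = 41; y[1] = 2×2 + 4×1 + 5×5 + 4×1 + 5×1 = 42; y[2] = 2×1 + 4×2 + 5×1 + 4×5 + 5×1 = 40; y[3] = 2×1 + 4×1 + 5×2 + 4×1 + 5×5 = 45; y[4] = 2×5 + 4×1 + 5×1 + 4×2 + 5×1 = 32. Result: [41, 42, 40, 45, 32]

[41, 42, 40, 45, 32]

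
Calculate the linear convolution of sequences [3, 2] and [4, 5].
y[0] = 3×4 = 12; y[1] = 3×5 + 2×4 = 23; y[2] = 2×5 = 10

[12, 23, 10]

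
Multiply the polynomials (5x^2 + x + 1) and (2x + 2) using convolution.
Ascending coefficients: a = [1, 1, 5], b = [2, 2]. c[0] = 1×2 = 2; c[1] = 1×2 + 1×2 = 4; c[2] = 1×2 + 5×2 = 12; c[3] = 5×2 = 10. Result coefficients: [2, 4, 12, 10] → 10x^3 + 12x^2 + 4x + 2

10x^3 + 12x^2 + 4x + 2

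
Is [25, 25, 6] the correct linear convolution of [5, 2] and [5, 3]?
Recompute linear convolution of [5, 2] and [5, 3]: y[0] = 5×5 = 25; y[1] = 5×3 + 2×5 = 25; y[2] = 2×3 = 6 → [25, 25, 6]. Given [25, 25, 6] matches, so answer: Yes

Yes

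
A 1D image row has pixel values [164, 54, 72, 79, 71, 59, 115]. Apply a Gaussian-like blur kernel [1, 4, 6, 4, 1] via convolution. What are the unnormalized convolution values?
Convolve image row [164, 54, 72, 79, 71, 59, 115] with kernel [1, 4, 6, 4, 1]: y[0] = 164×1 = 164; y[1] = 164×4 + 54×1 = 710; y[2] = 164×6 + 54×4 + 72×1 = 1272; y[3] = 164×4 + 54×6 + 72×4 + 79×1 = 1347; y[4] = 164×1 + 54×4 + 72×6 + 79×4 + 71×1 = 1199; y[5] = 54×1 + 72×4 + 79×6 + 71×4 + 59×1 = 1159; y[6] = 72×1 + 79×4 + 71×6 + 59×4 + 115×1 = 1165; y[7] = 79×1 + 71×4 + 59×6 + 115×4 = 1177; y[8] = 71×1 + 59×4 + 115×6 = 997; y[9] = 59×1 + 115×4 = 519; y[10] = 115×1 = 115 → [164, 710, 1272, 1347, 1199, 1159, 1165, 1177, 997, 519, 115]. Normalization factor = sum(kernel) = 16.

[164, 710, 1272, 1347, 1199, 1159, 1165, 1177, 997, 519, 115]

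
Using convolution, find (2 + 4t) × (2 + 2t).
Ascending coefficients: a = [2, 4], b = [2, 2]. c[0] = 2×2 = 4; c[1] = 2×2 + 4×2 = 12; c[2] = 4×2 = 8. Result coefficients: [4, 12, 8] → 4 + 12t + 8t^2

4 + 12t + 8t^2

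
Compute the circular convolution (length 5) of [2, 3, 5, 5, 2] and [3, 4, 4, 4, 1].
Use y[k] = Σ_j a[j]·b[(k-j) mod 5]. y[0] = 2×3 + 3×1 + 5×4 + 5×4 + 2×4 = 57; y[1] = 2×4 + 3×3 + 5×1 + 5×4 + 2×4 = 50; y[2] = 2×4 + 3×4 + 5×3 + 5×1 + 2×4 = 48; y[3] = 2×4 + 3×4 + 5×4 + 5×3 + 2×1 = 57; y[4] = 2×1 + 3×4 + 5×4 + 5×4 + 2×3 = 60. Result: [57, 50, 48, 57, 60]

[57, 50, 48, 57, 60]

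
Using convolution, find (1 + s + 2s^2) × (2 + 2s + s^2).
Ascending coefficients: a = [1, 1, 2], b = [2, 2, 1]. c[0] = 1×2 = 2; c[1] = 1×2 + 1×2 = 4; c[2] = 1×1 + 1×2 + 2×2 = 7; c[3] = 1×1 + 2×2 = 5; c[4] = 2×1 = 2. Result coefficients: [2, 4, 7, 5, 2] → 2 + 4s + 7s^2 + 5s^3 + 2s^4

2 + 4s + 7s^2 + 5s^3 + 2s^4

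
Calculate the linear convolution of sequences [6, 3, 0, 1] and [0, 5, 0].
y[0] = 6×0 = 0; y[1] = 6×5 + 3×0 = 30; y[2] = 6×0 + 3×5 + 0×0 = 15; y[3] = 3×0 + 0×5 + 1×0 = 0; y[4] = 0×0 + 1×5 = 5; y[5] = 1×0 = 0

[0, 30, 15, 0, 5, 0]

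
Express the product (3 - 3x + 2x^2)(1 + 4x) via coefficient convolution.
Ascending coefficients: a = [3, -3, 2], b = [1, 4]. c[0] = 3×1 = 3; c[1] = 3×4 + -3×1 = 9; c[2] = -3×4 + 2×1 = -10; c[3] = 2×4 = 8. Result coefficients: [3, 9, -10, 8] → 3 + 9x - 10x^2 + 8x^3

3 + 9x - 10x^2 + 8x^3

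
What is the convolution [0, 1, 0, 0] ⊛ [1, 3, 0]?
y[0] = 0×1 = 0; y[1] = 0×3 + 1×1 = 1; y[2] = 0×0 + 1×3 + 0×1 = 3; y[3] = 1×0 + 0×3 + 0×1 = 0; y[4] = 0×0 + 0×3 = 0; y[5] = 0×0 = 0

[0, 1, 3, 0, 0, 0]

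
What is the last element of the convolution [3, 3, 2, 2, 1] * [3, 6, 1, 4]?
Use y[k] = Σ_i a[i]·b[k-i] at k=7. y[7] = 1×4 = 4

4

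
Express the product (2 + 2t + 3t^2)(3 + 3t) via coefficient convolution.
Ascending coefficients: a = [2, 2, 3], b = [3, 3]. c[0] = 2×3 = 6; c[1] = 2×3 + 2×3 = 12; c[2] = 2×3 + 3×3 = 15; c[3] = 3×3 = 9. Result coefficients: [6, 12, 15, 9] → 6 + 12t + 15t^2 + 9t^3

6 + 12t + 15t^2 + 9t^3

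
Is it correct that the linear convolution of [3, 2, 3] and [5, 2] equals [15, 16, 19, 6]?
Recompute linear convolution of [3, 2, 3] and [5, 2]: y[0] = 3×5 = 15; y[1] = 3×2 + 2×5 = 16; y[2] = 2×2 + 3×5 = 19; y[3] = 3×2 = 6 → [15, 16, 19, 6]. Given [15, 16, 19, 6] matches, so answer: Yes

Yes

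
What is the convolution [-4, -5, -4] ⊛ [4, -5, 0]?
y[0] = -4×4 = -16; y[1] = -4×-5 + -5×4 = 0; y[2] = -4×0 + -5×-5 + -4×4 = 9; y[3] = -5×0 + -4×-5 = 20; y[4] = -4×0 = 0

[-16, 0, 9, 20, 0]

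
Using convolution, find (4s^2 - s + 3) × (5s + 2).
Ascending coefficients: a = [3, -1, 4], b = [2, 5]. c[0] = 3×2 = 6; c[1] = 3×5 + -1×2 = 13; c[2] = -1×5 + 4×2 = 3; c[3] = 4×5 = 20. Result coefficients: [6, 13, 3, 20] → 20s^3 + 3s^2 + 13s + 6

20s^3 + 3s^2 + 13s + 6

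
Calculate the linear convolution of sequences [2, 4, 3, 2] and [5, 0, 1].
y[0] = 2×5 = 10; y[1] = 2×0 + 4×5 = 20; y[2] = 2×1 + 4×0 + 3×5 = 17; y[3] = 4×1 + 3×0 + 2×5 = 14; y[4] = 3×1 + 2×0 = 3; y[5] = 2×1 = 2

[10, 20, 17, 14, 3, 2]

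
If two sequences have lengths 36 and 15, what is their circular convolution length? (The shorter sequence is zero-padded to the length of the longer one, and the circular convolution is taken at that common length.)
Circular convolution (zero-padding the shorter input) has length max(m, n) = max(36, 15) = 36

36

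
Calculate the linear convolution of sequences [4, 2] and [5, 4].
y[0] = 4×5 = 20; y[1] = 4×4 + 2×5 = 26; y[2] = 2×4 = 8

[20, 26, 8]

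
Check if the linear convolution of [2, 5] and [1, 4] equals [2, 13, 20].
Recompute linear convolution of [2, 5] and [1, 4]: y[0] = 2×1 = 2; y[1] = 2×4 + 5×1 = 13; y[2] = 5×4 = 20 → [2, 13, 20]. Given [2, 13, 20] matches, so answer: Yes

Yes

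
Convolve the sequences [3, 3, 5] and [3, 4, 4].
y[0] = 3×3 = 9; y[1] = 3×4 + 3×3 = 21; y[2] = 3×4 + 3×4 + 5×3 = 39; y[3] = 3×4 + 5×4 = 32; y[4] = 5×4 = 20

[9, 21, 39, 32, 20]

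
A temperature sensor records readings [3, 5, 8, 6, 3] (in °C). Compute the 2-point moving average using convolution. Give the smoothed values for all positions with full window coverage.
2-point moving average kernel = [1, 1]. Apply in 'valid' mode (full window coverage): avg[0] = (3 + 5) / 2 = 4.0; avg[1] = (5 + 8) / 2 = 6.5; avg[2] = (8 + 6) / 2 = 7.0; avg[3] = (6 + 3) / 2 = 4.5. Smoothed values: [4.0, 6.5, 7.0, 4.5]

[4.0, 6.5, 7.0, 4.5]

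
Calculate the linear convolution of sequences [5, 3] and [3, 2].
y[0] = 5×3 = 15; y[1] = 5×2 + 3×3 = 19; y[2] = 3×2 = 6

[15, 19, 6]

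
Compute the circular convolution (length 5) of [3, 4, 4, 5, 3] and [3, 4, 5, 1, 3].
Use y[k] = Σ_j a[j]·b[(k-j) mod 5]. y[0] = 3×3 + 4×3 + 4×1 + 5×5 + 3×4 = 62; y[1] = 3×4 + 4×3 + 4×3 + 5×1 + 3×5 = 56; y[2] = 3×5 + 4×4 + 4×3 + 5×3 + 3×1 = 61; y[3] = 3×1 + 4×5 + 4×4 + 5×3 + 3×3 = 63; y[4] = 3×3 + 4×1 + 4×5 + 5×4 + 3×3 = 62. Result: [62, 56, 61, 63, 62]

[62, 56, 61, 63, 62]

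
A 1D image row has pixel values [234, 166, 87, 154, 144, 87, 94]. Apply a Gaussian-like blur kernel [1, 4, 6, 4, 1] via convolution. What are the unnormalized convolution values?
Convolve image row [234, 166, 87, 154, 144, 87, 94] with kernel [1, 4, 6, 4, 1]: y[0] = 234×1 = 234; y[1] = 234×4 + 166×1 = 1102; y[2] = 234×6 + 166×4 + 87×1 = 2155; y[3] = 234×4 + 166×6 + 87×4 + 154×1 = 2434; y[4] = 234×1 + 166×4 + 87×6 + 154×4 + 144×1 = 2180; y[5] = 166×1 + 87×4 + 154×6 + 144×4 + 87×1 = 2101; y[6] = 87×1 + 154×4 + 144×6 + 87×4 + 94×1 = 2009; y[7] = 154×1 + 144×4 + 87×6 + 94×4 = 1628; y[8] = 144×1 + 87×4 + 94×6 = 1056; y[9] = 87×1 + 94×4 = 463; y[10] = 94×1 = 94 → [234, 1102, 2155, 2434, 2180, 2101, 2009, 1628, 1056, 463, 94]. Normalization factor = sum(kernel) = 16.

[234, 1102, 2155, 2434, 2180, 2101, 2009, 1628, 1056, 463, 94]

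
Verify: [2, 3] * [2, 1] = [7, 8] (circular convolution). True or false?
Recompute circular convolution of [2, 3] and [2, 1]: y[0] = 2×2 + 3×1 = 7; y[1] = 2×1 + 3×2 = 8 → [7, 8]. Given [7, 8] matches, so answer: Yes

Yes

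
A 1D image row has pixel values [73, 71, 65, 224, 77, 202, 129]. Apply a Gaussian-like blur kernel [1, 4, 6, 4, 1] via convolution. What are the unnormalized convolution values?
Convolve image row [73, 71, 65, 224, 77, 202, 129] with kernel [1, 4, 6, 4, 1]: y[0] = 73×1 = 73; y[1] = 73×4 + 71×1 = 363; y[2] = 73×6 + 71×4 + 65×1 = 787; y[3] = 73×4 + 71×6 + 65×4 + 224×1 = 1202; y[4] = 73×1 + 71×4 + 65×6 + 224×4 + 77×1 = 1720; y[5] = 71×1 + 65×4 + 224×6 + 77×4 + 202×1 = 2185; y[6] = 65×1 + 224×4 + 77×6 + 202×4 + 129×1 = 2360; y[7] = 224×1 + 77×4 + 202×6 + 129×4 = 2260; y[8] = 77×1 + 202×4 + 129×6 = 1659; y[9] = 202×1 + 129×4 = 718; y[10] = 129×1 = 129 → [73, 363, 787, 1202, 1720, 2185, 2360, 2260, 1659, 718, 129]. Normalization factor = sum(kernel) = 16.

[73, 363, 787, 1202, 1720, 2185, 2360, 2260, 1659, 718, 129]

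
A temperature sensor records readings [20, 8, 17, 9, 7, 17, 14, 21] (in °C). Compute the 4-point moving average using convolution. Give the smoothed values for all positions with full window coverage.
4-point moving average kernel = [1, 1, 1, 1]. Apply in 'valid' mode (full window coverage): avg[0] = (20 + 8 + 17 + 9) / 4 = 13.5; avg[1] = (8 + 17 + 9 + 7) / 4 = 10.25; avg[2] = (17 + 9 + 7 + 17) / 4 = 12.5; avg[3] = (9 + 7 + 17 + 14) / 4 = 11.75; avg[4] = (7 + 17 + 14 + 21) / 4 = 14.75. Smoothed values: [13.5, 10.25, 12.5, 11.75, 14.75]

[13.5, 10.25, 12.5, 11.75, 14.75]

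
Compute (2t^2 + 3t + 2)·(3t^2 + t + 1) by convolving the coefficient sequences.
Ascending coefficients: a = [2, 3, 2], b = [1, 1, 3]. c[0] = 2×1 = 2; c[1] = 2×1 + 3×1 = 5; c[2] = 2×3 + 3×1 + 2×1 = 11; c[3] = 3×3 + 2×1 = 11; c[4] = 2×3 = 6. Result coefficients: [2, 5, 11, 11, 6] → 6t^4 + 11t^3 + 11t^2 + 5t + 2

6t^4 + 11t^3 + 11t^2 + 5t + 2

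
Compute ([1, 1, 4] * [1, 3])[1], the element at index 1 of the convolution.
Use y[k] = Σ_i a[i]·b[k-i] at k=1. y[1] = 1×3 + 1×1 = 4

4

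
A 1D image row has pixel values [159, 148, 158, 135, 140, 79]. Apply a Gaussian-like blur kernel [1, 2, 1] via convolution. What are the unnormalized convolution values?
Convolve image row [159, 148, 158, 135, 140, 79] with kernel [1, 2, 1]: y[0] = 159×1 = 159; y[1] = 159×2 + 148×1 = 466; y[2] = 159×1 + 148×2 + 158×1 = 613; y[3] = 148×1 + 158×2 + 135×1 = 599; y[4] = 158×1 + 135×2 + 140×1 = 568; y[5] = 135×1 + 140×2 + 79×1 = 494; y[6] = 140×1 + 79×2 = 298; y[7] = 79×1 = 79 → [159, 466, 613, 599, 568, 494, 298, 79]. Normalization factor = sum(kernel) = 4.

[159, 466, 613, 599, 568, 494, 298, 79]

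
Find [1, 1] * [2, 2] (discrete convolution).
y[0] = 1×2 = 2; y[1] = 1×2 + 1×2 = 4; y[2] = 1×2 = 2

[2, 4, 2]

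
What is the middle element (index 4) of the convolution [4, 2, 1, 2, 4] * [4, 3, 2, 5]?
Use y[k] = Σ_i a[i]·b[k-i] at k=4. y[4] = 2×5 + 1×2 + 2×3 + 4×4 = 34

34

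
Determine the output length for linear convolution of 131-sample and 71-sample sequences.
Linear/full convolution length: m + n - 1 = 131 + 71 - 1 = 201

201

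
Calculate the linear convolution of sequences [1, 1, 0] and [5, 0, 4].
y[0] = 1×5 = 5; y[1] = 1×0 + 1×5 = 5; y[2] = 1×4 + 1×0 + 0×5 = 4; y[3] = 1×4 + 0×0 = 4; y[4] = 0×4 = 0

[5, 5, 4, 4, 0]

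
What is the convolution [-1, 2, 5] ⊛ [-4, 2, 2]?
y[0] = -1×-4 = 4; y[1] = -1×2 + 2×-4 = -10; y[2] = -1×2 + 2×2 + 5×-4 = -18; y[3] = 2×2 + 5×2 = 14; y[4] = 5×2 = 10

[4, -10, -18, 14, 10]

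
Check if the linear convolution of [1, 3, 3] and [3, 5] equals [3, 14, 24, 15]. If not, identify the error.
Recompute linear convolution of [1, 3, 3] and [3, 5]: y[0] = 1×3 = 3; y[1] = 1×5 + 3×3 = 14; y[2] = 3×5 + 3×3 = 24; y[3] = 3×5 = 15 → [3, 14, 24, 15]. Given [3, 14, 24, 15] matches, so answer: Yes

Yes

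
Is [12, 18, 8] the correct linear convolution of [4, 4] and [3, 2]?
Recompute linear convolution of [4, 4] and [3, 2]: y[0] = 4×3 = 12; y[1] = 4×2 + 4×3 = 20; y[2] = 4×2 = 8 → [12, 20, 8]. Compare to given [12, 18, 8]: they differ at index 1: given 18, correct 20, so answer: No

No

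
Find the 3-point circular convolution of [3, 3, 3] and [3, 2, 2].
Use y[k] = Σ_j a[j]·b[(k-j) mod 3]. y[0] = 3×3 + 3×2 + 3×2 = 21; y[1] = 3×2 + 3×3 + 3×2 = 21; y[2] = 3×2 + 3×2 + 3×3 = 21. Result: [21, 21, 21]

[21, 21, 21]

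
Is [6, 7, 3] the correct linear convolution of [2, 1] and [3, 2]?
Recompute linear convolution of [2, 1] and [3, 2]: y[0] = 2×3 = 6; y[1] = 2×2 + 1×3 = 7; y[2] = 1×2 = 2 → [6, 7, 2]. Compare to given [6, 7, 3]: they differ at index 2: given 3, correct 2, so answer: No

No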